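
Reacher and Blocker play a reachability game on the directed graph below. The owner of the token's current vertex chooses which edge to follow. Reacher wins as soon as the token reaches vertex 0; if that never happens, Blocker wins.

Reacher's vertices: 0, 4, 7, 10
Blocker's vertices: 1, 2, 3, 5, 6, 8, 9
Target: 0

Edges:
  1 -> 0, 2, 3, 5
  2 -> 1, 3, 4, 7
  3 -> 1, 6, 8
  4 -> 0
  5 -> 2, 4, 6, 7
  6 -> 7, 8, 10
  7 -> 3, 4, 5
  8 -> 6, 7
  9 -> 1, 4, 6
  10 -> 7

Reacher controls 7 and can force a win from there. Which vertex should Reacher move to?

A0 = {0}
A1: add {4} — 4 (Reacher) has 4→0.
A2: add {7} — 7 (Reacher) has 7→4.
A3: add {10} — 10 (Reacher) has 10→7.
A4 = A3; e.g. 1 (Blocker) can still go to 2. Fixed point.
From 7, successor 4 is in the attractor (rank 1); the other successors 3, 5 are not.

4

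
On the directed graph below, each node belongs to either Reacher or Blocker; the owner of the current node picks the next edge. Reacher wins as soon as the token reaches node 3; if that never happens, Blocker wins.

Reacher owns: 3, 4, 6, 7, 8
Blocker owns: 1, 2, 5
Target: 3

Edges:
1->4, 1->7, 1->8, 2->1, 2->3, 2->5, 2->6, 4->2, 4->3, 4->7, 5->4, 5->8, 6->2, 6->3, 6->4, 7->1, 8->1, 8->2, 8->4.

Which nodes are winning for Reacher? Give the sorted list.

3, 4, 5, 6, 8

A0 = {3}
A1: add {4, 6} — 4 (Reacher) has 4→3; 6 (Reacher) has 6→3.
A2: add {8} — 8 (Reacher) has 8→4.
A3: add {5} — 5 (Blocker): all of {4, 8} already in.
A4 = A3; e.g. 1 (Blocker) can still go to 7. Fixed point.
Reacher's winning region = {3, 4, 5, 6, 8}.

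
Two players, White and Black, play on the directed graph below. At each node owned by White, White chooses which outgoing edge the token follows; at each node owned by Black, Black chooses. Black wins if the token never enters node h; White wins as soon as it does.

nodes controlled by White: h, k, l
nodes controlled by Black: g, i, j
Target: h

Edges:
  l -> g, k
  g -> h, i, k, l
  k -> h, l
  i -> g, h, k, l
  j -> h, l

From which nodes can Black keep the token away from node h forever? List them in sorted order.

g, i

A0 = {h}
A1: add {k} — k (White) has k→h.
A2: add {l} — l (White) has l→k.
A3: add {j} — j (Black): all of {h, l} already in.
A4 = A3; e.g. g (Black) can still go to i. Fixed point.
White's attractor = {h, j, k, l}; Black avoids the target exactly from the complement.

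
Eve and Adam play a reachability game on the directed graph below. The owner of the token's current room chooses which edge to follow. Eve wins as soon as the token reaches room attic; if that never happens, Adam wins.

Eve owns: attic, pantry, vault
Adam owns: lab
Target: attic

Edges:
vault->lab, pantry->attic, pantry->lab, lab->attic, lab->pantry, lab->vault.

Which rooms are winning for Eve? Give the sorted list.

attic, pantry

A0 = {attic}
A1: add {pantry} — pantry (Eve) has pantry→attic.
A2 = A1; e.g. lab (Adam) can still go to vault. Fixed point.
Eve's winning region = {attic, pantry}.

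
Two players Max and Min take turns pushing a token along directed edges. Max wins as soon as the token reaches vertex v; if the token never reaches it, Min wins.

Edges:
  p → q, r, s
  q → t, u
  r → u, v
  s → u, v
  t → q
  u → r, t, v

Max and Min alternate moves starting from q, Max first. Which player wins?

Min

Track states (vertex, player-to-move).
A0 = {(v,Max), (v,Min)}
A1: add {(r,Max), (s,Max), (u,Max)}.
A2: add {(r,Min), (s,Min)}.
A3: add {(p,Max)}.
A4 = A3; e.g. (p,Min) stays out. (q,Max) never enters ⇒ Min avoids the target.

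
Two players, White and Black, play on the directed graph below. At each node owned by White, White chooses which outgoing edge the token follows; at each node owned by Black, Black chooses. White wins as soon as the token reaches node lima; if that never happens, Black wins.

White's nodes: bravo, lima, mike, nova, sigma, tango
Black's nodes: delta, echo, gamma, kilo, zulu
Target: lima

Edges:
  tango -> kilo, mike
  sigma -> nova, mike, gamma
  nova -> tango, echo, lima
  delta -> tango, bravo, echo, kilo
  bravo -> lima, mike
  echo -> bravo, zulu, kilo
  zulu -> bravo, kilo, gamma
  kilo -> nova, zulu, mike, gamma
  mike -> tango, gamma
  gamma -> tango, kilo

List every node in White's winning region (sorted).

bravo, lima, nova, sigma

A0 = {lima}
A1: add {bravo, nova} — nova (White) has nova→lima; bravo (White) has bravo→lima.
A2: add {sigma} — sigma (White) has sigma→nova.
A3 = A2; e.g. tango (White) has no edge into A2. Fixed point.
White's winning region = {bravo, lima, nova, sigma}.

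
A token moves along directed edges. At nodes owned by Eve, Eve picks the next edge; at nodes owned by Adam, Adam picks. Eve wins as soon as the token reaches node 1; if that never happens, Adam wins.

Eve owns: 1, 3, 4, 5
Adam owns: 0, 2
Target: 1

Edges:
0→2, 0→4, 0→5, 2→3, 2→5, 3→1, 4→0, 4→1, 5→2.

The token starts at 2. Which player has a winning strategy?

Adam

A0 = {1}
A1: add {3, 4} — 3 (Eve) has 3→1; 4 (Eve) has 4→1.
A2 = A1; e.g. 0 (Adam) can still go to 2. Fixed point.
2 never enters the attractor, so Adam can avoid the target forever.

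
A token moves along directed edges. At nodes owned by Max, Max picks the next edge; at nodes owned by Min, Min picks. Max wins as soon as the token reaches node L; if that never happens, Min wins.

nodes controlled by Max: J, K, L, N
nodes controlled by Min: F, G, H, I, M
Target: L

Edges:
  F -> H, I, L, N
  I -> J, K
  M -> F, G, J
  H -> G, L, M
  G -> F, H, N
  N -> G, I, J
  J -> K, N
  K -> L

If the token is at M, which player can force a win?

Min

A0 = {L}
A1: add {K} — K (Max) has K→L.
A2: add {J} — J (Max) has J→K.
A3: add {I, N} — I (Min): all of {J, K} already in; N (Max) has N→J.
A4 = A3; e.g. F (Min) can still go to H. Fixed point.
M never enters the attractor, so Min can avoid the target forever.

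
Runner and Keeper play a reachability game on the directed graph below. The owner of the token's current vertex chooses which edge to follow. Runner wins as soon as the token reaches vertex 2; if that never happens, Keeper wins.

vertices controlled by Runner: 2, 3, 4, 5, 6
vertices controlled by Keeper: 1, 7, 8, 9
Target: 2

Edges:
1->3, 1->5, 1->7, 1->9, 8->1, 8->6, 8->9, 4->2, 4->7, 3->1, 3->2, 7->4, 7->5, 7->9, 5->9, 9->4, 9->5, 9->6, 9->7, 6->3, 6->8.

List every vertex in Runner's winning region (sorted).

2, 3, 4, 6

A0 = {2}
A1: add {3, 4} — 3 (Runner) has 3→2; 4 (Runner) has 4→2.
A2: add {6} — 6 (Runner) has 6→3.
A3 = A2; e.g. 1 (Keeper) can still go to 5. Fixed point.
Runner's winning region = {2, 3, 4, 6}.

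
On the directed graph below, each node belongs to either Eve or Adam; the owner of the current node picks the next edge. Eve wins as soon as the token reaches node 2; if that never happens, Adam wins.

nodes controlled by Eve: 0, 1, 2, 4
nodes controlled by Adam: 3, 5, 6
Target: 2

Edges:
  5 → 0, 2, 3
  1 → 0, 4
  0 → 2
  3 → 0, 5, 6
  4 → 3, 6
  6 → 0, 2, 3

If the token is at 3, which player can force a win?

Adam

A0 = {2}
A1: add {0} — 0 (Eve) has 0→2.
A2: add {1} — 1 (Eve) has 1→0.
A3 = A2; e.g. 3 (Adam) can still go to 5. Fixed point.
3 never enters the attractor, so Adam can avoid the target forever.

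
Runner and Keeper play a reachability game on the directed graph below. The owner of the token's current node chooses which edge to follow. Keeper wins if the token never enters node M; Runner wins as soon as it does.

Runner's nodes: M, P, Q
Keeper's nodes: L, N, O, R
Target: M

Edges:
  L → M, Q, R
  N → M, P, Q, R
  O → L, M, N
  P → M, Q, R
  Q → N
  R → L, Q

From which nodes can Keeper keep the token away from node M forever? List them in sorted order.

A0 = {M}
A1: add {P} — P (Runner) has P→M.
A2 = A1; e.g. L (Keeper) can still go to Q. Fixed point.
Runner's attractor = {M, P}; Keeper avoids the target exactly from the complement.

L, N, O, Q, R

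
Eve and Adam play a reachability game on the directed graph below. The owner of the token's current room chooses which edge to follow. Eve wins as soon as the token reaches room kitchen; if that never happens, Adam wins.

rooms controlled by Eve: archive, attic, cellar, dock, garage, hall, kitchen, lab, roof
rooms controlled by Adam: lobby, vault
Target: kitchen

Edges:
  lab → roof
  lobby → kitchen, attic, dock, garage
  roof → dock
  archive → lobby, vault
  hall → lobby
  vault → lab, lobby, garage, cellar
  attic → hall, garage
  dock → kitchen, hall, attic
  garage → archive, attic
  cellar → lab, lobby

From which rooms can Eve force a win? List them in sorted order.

A0 = {kitchen}
A1: add {dock} — dock (Eve) has dock→kitchen.
A2: add {roof} — roof (Eve) has roof→dock.
A3: add {lab} — lab (Eve) has lab→roof.
A4: add {cellar} — cellar (Eve) has cellar→lab.
A5 = A4; e.g. lobby (Adam) can still go to attic. Fixed point.
Eve's winning region = {cellar, dock, kitchen, lab, roof}.

cellar, dock, kitchen, lab, roof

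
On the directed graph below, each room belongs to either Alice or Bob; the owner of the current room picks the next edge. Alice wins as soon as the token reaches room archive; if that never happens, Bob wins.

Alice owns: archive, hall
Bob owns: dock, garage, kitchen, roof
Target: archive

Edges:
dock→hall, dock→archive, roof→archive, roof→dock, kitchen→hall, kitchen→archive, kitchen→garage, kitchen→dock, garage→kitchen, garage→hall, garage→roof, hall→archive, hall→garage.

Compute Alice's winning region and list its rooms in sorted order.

archive, dock, hall, roof

A0 = {archive}
A1: add {hall} — hall (Alice) has hall→archive.
A2: add {dock} — dock (Bob): all of {hall, archive} already in.
A3: add {roof} — roof (Bob): all of {archive, dock} already in.
A4 = A3; e.g. kitchen (Bob) can still go to garage. Fixed point.
Alice's winning region = {archive, dock, hall, roof}.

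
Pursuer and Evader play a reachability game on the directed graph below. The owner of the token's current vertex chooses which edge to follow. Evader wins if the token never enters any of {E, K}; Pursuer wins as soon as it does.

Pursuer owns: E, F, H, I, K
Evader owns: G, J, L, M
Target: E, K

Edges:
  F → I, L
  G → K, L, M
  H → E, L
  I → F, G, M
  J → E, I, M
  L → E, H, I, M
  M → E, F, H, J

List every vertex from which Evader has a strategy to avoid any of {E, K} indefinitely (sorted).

F, G, I, J, L, M

A0 = {E, K}
A1: add {H} — H (Pursuer) has H→E.
A2 = A1; e.g. F (Pursuer) has no edge into A1. Fixed point.
Pursuer's attractor = {E, H, K}; Evader avoids the target exactly from the complement.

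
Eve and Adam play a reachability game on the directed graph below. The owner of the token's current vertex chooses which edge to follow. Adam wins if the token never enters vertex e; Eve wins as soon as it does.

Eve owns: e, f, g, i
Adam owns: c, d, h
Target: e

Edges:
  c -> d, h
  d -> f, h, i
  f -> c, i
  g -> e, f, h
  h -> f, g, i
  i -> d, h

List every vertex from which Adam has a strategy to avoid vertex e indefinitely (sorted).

A0 = {e}
A1: add {g} — g (Eve) has g→e.
A2 = A1; e.g. c (Adam) can still go to d. Fixed point.
Eve's attractor = {e, g}; Adam avoids the target exactly from the complement.

c, d, f, h, i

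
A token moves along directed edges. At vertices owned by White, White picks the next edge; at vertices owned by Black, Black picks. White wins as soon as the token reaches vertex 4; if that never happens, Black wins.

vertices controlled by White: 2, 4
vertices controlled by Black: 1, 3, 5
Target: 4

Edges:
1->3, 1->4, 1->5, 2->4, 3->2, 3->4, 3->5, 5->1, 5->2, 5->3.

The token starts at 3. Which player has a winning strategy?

A0 = {4}
A1: add {2} — 2 (White) has 2→4.
A2 = A1; e.g. 1 (Black) can still go to 3. Fixed point.
3 never enters the attractor, so Black can avoid the target forever.

Black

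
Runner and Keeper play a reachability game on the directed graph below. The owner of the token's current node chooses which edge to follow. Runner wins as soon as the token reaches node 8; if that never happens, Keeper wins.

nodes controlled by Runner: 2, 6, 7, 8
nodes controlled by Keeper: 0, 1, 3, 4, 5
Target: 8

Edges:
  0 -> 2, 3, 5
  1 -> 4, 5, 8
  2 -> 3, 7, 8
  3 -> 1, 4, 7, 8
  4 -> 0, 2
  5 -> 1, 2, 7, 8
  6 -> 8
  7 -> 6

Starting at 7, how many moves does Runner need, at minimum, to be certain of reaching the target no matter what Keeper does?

2

A0 = {8}
A1: add {2, 6} — 2 (Runner) has 2→8; 6 (Runner) has 6→8.
A2: add {7} — 7 (Runner) has 7→6.
A3 = A2; e.g. 0 (Keeper) can still go to 3. Fixed point.
7 enters the attractor at level 2, so Runner can force the target in 2 moves from there.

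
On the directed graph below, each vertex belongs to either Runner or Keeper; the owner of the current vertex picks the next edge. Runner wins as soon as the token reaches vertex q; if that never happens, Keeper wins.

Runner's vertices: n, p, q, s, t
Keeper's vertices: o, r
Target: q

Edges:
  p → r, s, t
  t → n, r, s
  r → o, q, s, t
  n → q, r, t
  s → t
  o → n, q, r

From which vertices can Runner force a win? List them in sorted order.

n, p, q, s, t

A0 = {q}
A1: add {n} — n (Runner) has n→q.
A2: add {t} — t (Runner) has t→n.
A3: add {p, s} — p (Runner) has p→t; s (Runner) has s→t.
A4 = A3; e.g. o (Keeper) can still go to r. Fixed point.
Runner's winning region = {n, p, q, s, t}.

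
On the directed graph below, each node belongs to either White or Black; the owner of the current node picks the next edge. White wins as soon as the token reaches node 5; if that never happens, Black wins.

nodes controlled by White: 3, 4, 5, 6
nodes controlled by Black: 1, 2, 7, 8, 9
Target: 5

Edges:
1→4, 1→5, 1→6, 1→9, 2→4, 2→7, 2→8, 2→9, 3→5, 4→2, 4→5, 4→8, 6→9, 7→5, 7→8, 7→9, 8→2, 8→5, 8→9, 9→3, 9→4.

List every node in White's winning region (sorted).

A0 = {5}
A1: add {3, 4} — 3 (White) has 3→5; 4 (White) has 4→5.
A2: add {9} — 9 (Black): all of {3, 4} already in.
A3: add {6} — 6 (White) has 6→9.
A4: add {1} — 1 (Black): all of {4, 5, 6, 9} already in.
A5 = A4; e.g. 2 (Black) can still go to 7. Fixed point.
White's winning region = {1, 3, 4, 5, 6, 9}.

1, 3, 4, 5, 6, 9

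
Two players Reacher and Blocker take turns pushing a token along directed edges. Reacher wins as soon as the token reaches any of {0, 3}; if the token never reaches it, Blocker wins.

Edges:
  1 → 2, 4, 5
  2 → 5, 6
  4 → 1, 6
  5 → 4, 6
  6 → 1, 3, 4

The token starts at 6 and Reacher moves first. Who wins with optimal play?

Track states (vertex, player-to-move).
A0 = {(0,Reacher), (0,Blocker), (3,Reacher), (3,Blocker)}
A1: add {(6,Reacher)}.
(6,Reacher) ∈ A1 ⇒ Reacher forces the target.

Reacher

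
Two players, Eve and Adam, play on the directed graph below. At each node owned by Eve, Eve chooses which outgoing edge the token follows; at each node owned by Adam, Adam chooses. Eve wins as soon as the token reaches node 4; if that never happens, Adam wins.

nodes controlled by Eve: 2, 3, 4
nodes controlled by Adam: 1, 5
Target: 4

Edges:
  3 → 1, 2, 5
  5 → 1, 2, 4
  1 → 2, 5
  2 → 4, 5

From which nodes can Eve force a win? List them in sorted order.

A0 = {4}
A1: add {2} — 2 (Eve) has 2→4.
A2: add {3} — 3 (Eve) has 3→2.
A3 = A2; e.g. 1 (Adam) can still go to 5. Fixed point.
Eve's winning region = {2, 3, 4}.

2, 3, 4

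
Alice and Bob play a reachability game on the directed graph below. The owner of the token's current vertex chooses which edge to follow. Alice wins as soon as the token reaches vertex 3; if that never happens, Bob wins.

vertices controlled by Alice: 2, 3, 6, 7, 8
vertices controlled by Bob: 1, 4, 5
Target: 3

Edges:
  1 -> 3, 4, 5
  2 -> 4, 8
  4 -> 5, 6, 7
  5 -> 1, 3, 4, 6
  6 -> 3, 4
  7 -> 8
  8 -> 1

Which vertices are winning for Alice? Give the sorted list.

3, 6

A0 = {3}
A1: add {6} — 6 (Alice) has 6→3.
A2 = A1; e.g. 1 (Bob) can still go to 4. Fixed point.
Alice's winning region = {3, 6}.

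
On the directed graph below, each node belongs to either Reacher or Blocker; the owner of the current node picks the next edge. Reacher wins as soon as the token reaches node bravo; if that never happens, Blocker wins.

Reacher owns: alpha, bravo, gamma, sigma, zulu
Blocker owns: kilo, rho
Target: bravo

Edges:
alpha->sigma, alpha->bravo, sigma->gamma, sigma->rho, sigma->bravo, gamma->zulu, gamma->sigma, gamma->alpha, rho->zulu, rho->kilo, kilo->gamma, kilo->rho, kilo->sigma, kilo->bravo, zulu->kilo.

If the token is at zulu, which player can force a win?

A0 = {bravo}
A1: add {alpha, sigma} — sigma (Reacher) has sigma→bravo; alpha (Reacher) has alpha→bravo.
A2: add {gamma} — gamma (Reacher) has gamma→sigma.
A3 = A2; e.g. zulu (Reacher) has no edge into A2. Fixed point.
zulu never enters the attractor, so Blocker can avoid the target forever.

Blocker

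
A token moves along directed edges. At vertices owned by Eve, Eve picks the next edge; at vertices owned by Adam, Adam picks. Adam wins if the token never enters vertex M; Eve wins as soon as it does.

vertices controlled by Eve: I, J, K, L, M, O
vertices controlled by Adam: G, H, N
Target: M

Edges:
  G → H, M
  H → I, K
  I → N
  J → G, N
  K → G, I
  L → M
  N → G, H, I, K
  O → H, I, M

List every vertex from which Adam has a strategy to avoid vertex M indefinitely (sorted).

G, H, I, J, K, N

A0 = {M}
A1: add {L, O} — L (Eve) has L→M; O (Eve) has O→M.
A2 = A1; e.g. G (Adam) can still go to H. Fixed point.
Eve's attractor = {L, M, O}; Adam avoids the target exactly from the complement.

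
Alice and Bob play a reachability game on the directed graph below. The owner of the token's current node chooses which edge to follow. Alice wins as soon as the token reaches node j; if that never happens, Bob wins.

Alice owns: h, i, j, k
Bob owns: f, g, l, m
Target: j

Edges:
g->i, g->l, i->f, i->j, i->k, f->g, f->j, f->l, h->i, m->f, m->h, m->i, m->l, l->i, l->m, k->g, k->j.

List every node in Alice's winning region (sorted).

h, i, j, k

A0 = {j}
A1: add {i, k} — i (Alice) has i→j; k (Alice) has k→j.
A2: add {h} — h (Alice) has h→i.
A3 = A2; e.g. f (Bob) can still go to g. Fixed point.
Alice's winning region = {h, i, j, k}.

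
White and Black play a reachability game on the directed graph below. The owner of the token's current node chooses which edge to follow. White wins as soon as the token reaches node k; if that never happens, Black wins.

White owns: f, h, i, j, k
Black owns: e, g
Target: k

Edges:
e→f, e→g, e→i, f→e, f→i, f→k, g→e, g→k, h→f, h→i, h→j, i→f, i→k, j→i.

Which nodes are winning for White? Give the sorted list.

A0 = {k}
A1: add {f, i} — f (White) has f→k; i (White) has i→k.
A2: add {h, j} — h (White) has h→f; j (White) has j→i.
A3 = A2; e.g. e (Black) can still go to g. Fixed point.
White's winning region = {f, h, i, j, k}.

f, h, i, j, k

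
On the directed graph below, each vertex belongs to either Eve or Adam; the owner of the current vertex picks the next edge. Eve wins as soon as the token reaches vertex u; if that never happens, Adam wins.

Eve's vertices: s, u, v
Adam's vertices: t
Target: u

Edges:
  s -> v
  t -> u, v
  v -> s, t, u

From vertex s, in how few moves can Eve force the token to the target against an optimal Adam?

A0 = {u}
A1: add {v} — v (Eve) has v→u.
A2: add {s, t} — s (Eve) has s→v; t (Adam): all of {u, v} already in.
A2 = all vertices. Fixed point.
s enters the attractor at level 2, so Eve can force the target in 2 moves from there.

2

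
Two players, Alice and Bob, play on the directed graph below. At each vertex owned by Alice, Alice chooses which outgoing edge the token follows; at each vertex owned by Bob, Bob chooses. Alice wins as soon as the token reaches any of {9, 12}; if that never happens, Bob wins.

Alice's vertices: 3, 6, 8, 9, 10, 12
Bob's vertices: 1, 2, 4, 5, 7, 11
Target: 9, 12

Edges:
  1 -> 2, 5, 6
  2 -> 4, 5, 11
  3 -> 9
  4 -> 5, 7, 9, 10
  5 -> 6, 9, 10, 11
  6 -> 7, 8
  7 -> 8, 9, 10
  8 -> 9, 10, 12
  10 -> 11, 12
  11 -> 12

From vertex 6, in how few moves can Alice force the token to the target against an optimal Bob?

2

A0 = {9, 12}
A1: add {3, 8, 10, 11} — 3 (Alice) has 3→9; 8 (Alice) has 8→9; 10 (Alice) has 10→12; 11 (Bob): all of {12} already in.
A2: add {6, 7} — 6 (Alice) has 6→8; 7 (Bob): all of {8, 9, 10} already in.
6 enters the attractor at level 2, so Alice can force the target in 2 moves from there.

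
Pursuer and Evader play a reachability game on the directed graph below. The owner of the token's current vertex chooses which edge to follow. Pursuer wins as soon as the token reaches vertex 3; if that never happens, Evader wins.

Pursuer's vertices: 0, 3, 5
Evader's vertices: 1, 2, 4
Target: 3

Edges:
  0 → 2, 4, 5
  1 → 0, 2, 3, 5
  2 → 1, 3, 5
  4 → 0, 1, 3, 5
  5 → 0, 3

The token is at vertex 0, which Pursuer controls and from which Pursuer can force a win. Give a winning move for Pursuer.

A0 = {3}
A1: add {5} — 5 (Pursuer) has 5→3.
A2: add {0} — 0 (Pursuer) has 0→5.
A3 = A2; e.g. 1 (Evader) can still go to 2. Fixed point.
From 0, successor 5 is in the attractor (rank 1); the other successors 2, 4 are not.

5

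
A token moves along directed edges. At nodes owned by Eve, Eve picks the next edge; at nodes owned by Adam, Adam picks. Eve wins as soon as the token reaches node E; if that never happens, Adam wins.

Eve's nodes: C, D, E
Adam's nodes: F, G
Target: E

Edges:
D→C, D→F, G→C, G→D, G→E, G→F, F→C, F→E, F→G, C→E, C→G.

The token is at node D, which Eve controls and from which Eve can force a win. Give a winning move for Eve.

A0 = {E}
A1: add {C} — C (Eve) has C→E.
A2: add {D} — D (Eve) has D→C.
A3 = A2; e.g. F (Adam) can still go to G. Fixed point.
From D, successor C is in the attractor (rank 1); the other successor F is not.

C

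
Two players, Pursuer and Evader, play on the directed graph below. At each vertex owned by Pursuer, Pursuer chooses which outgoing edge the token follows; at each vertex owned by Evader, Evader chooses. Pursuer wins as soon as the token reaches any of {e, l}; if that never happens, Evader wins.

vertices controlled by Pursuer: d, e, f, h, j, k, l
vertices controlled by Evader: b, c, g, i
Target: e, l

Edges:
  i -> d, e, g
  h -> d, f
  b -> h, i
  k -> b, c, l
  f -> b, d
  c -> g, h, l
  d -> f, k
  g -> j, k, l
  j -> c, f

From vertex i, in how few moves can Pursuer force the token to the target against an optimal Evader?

A0 = {e, l}
A1: add {k} — k (Pursuer) has k→l.
A2: add {d} — d (Pursuer) has d→k.
A3: add {f, h} — f (Pursuer) has f→d; h (Pursuer) has h→d.
A4: add {j} — j (Pursuer) has j→f.
A5: add {g} — g (Evader): all of {j, k, l} already in.
A6: add {c, i} — c (Evader): all of {g, h, l} already in; i (Evader): all of {d, e, g} already in.
i enters the attractor at level 6, so Pursuer can force the target in 6 moves from there.

6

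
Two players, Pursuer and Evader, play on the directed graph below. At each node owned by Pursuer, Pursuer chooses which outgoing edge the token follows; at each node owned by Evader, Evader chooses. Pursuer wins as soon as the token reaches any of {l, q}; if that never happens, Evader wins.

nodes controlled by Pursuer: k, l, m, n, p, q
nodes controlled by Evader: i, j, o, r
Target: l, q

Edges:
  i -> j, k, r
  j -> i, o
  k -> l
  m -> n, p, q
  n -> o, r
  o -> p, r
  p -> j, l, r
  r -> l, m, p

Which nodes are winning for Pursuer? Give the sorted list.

A0 = {l, q}
A1: add {k, m, p} — k (Pursuer) has k→l; m (Pursuer) has m→q; p (Pursuer) has p→l.
A2: add {r} — r (Evader): all of {l, m, p} already in.
A3: add {n, o} — n (Pursuer) has n→r; o (Evader): all of {p, r} already in.
A4 = A3; e.g. i (Evader) can still go to j. Fixed point.
Pursuer's winning region = {k, l, m, n, o, p, q, r}.

k, l, m, n, o, p, q, r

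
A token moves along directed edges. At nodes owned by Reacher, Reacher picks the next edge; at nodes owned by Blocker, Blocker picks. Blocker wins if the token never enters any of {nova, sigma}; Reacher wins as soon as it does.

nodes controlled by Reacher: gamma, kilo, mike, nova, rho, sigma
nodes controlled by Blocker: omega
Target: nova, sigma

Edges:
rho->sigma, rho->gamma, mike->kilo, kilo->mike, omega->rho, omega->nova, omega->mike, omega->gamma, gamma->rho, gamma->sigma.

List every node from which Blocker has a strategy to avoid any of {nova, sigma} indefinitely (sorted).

kilo, mike, omega

A0 = {nova, sigma}
A1: add {gamma, rho} — rho (Reacher) has rho→sigma; gamma (Reacher) has gamma→sigma.
A2 = A1; e.g. mike (Reacher) has no edge into A1. Fixed point.
Reacher's attractor = {gamma, nova, rho, sigma}; Blocker avoids the target exactly from the complement.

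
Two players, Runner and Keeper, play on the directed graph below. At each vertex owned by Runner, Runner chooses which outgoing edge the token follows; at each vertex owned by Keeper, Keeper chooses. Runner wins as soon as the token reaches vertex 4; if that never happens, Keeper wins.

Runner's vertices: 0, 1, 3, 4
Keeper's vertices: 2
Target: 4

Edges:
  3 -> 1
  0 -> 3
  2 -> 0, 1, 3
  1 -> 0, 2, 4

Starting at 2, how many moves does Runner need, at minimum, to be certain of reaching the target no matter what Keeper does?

4

A0 = {4}
A1: add {1} — 1 (Runner) has 1→4.
A2: add {3} — 3 (Runner) has 3→1.
A3: add {0} — 0 (Runner) has 0→3.
A4: add {2} — 2 (Keeper): all of {0, 1, 3} already in.
A4 = all vertices. Fixed point.
2 enters the attractor at level 4, so Runner can force the target in 4 moves from there.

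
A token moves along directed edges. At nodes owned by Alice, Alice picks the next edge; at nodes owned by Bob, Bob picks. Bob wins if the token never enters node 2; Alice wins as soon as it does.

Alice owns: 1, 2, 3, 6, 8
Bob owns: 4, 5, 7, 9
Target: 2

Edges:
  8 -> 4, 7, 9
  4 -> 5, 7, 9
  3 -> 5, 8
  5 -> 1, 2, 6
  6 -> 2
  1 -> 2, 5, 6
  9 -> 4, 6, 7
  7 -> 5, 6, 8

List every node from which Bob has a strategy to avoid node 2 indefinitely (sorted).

A0 = {2}
A1: add {1, 6} — 1 (Alice) has 1→2; 6 (Alice) has 6→2.
A2: add {5} — 5 (Bob): all of {1, 2, 6} already in.
A3: add {3} — 3 (Alice) has 3→5.
A4 = A3; e.g. 4 (Bob) can still go to 7. Fixed point.
Alice's attractor = {1, 2, 3, 5, 6}; Bob avoids the target exactly from the complement.

4, 7, 8, 9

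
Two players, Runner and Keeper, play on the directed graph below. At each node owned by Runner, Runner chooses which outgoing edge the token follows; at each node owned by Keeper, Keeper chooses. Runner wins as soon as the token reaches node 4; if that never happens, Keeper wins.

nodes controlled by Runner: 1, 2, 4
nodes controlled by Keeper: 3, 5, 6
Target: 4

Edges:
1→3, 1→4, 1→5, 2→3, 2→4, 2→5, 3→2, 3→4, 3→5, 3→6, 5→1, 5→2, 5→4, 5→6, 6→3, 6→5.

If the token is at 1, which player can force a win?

Runner

A0 = {4}
A1: add {1, 2} — 1 (Runner) has 1→4; 2 (Runner) has 2→4.
A2 = A1; e.g. 3 (Keeper) can still go to 5. Fixed point.
1 ∈ A1, so Runner can force the target.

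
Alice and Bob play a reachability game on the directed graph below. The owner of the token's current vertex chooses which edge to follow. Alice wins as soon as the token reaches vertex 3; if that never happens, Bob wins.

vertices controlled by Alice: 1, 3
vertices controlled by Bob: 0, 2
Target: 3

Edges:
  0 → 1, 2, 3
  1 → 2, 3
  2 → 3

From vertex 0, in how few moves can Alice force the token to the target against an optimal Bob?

2

A0 = {3}
A1: add {1, 2} — 1 (Alice) has 1→3; 2 (Bob): all of {3} already in.
A2: add {0} — 0 (Bob): all of {1, 2, 3} already in.
A2 = all vertices. Fixed point.
0 enters the attractor at level 2, so Alice can force the target in 2 moves from there.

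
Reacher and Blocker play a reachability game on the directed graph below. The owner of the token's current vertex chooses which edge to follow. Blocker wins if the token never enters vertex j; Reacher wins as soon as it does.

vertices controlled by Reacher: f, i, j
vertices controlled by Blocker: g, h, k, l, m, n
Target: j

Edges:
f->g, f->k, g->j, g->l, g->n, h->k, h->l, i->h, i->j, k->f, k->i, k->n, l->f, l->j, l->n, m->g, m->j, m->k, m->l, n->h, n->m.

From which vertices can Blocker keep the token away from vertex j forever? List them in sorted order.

f, g, h, k, l, m, n

A0 = {j}
A1: add {i} — i (Reacher) has i→j.
A2 = A1; e.g. f (Reacher) has no edge into A1. Fixed point.
Reacher's attractor = {i, j}; Blocker avoids the target exactly from the complement.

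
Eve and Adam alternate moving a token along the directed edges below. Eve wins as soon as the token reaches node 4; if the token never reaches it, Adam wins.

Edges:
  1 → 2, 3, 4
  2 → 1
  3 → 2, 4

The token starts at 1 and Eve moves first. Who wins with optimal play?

Track states (vertex, player-to-move).
A0 = {(4,Eve), (4,Adam)}
A1: add {(1,Eve), (3,Eve)}.
(1,Eve) ∈ A1 ⇒ Eve forces the target.

Eve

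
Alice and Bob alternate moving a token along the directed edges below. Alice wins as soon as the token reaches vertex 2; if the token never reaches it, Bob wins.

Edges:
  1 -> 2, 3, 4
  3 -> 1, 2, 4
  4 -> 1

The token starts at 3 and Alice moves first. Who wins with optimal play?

Track states (vertex, player-to-move).
A0 = {(2,Alice), (2,Bob)}
A1: add {(1,Alice), (3,Alice)}.
(3,Alice) ∈ A1 ⇒ Alice forces the target.

Alice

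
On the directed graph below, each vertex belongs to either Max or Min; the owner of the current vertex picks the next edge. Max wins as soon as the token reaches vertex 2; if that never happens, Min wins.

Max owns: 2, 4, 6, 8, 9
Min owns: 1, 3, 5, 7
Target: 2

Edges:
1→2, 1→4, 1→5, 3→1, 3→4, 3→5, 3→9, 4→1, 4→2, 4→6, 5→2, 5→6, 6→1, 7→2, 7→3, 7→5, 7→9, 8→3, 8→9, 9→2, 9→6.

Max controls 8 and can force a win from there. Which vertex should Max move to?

9

A0 = {2}
A1: add {4, 9} — 4 (Max) has 4→2; 9 (Max) has 9→2.
A2: add {8} — 8 (Max) has 8→9.
A3 = A2; e.g. 1 (Min) can still go to 5. Fixed point.
From 8, successor 9 is in the attractor (rank 1); the other successor 3 is not.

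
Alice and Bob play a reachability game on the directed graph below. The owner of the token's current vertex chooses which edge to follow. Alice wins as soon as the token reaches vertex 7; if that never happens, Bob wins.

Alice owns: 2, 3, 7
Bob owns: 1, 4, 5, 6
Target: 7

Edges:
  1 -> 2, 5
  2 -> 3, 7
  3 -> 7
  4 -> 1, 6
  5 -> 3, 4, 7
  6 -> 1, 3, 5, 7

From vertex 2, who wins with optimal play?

A0 = {7}
A1: add {2, 3} — 2 (Alice) has 2→7; 3 (Alice) has 3→7.
A2 = A1; e.g. 1 (Bob) can still go to 5. Fixed point.
2 ∈ A1, so Alice can force the target.

Alice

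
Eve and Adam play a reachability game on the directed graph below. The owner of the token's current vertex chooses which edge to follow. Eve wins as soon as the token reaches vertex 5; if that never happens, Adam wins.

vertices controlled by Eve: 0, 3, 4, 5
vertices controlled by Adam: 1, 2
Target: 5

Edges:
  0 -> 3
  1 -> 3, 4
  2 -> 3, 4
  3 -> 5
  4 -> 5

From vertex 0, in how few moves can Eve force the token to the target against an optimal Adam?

A0 = {5}
A1: add {3, 4} — 3 (Eve) has 3→5; 4 (Eve) has 4→5.
A2: add {0, 1, 2} — 0 (Eve) has 0→3; 1 (Adam): all of {3, 4} already in; 2 (Adam): all of {3, 4} already in.
A2 = all vertices. Fixed point.
0 enters the attractor at level 2, so Eve can force the target in 2 moves from there.

2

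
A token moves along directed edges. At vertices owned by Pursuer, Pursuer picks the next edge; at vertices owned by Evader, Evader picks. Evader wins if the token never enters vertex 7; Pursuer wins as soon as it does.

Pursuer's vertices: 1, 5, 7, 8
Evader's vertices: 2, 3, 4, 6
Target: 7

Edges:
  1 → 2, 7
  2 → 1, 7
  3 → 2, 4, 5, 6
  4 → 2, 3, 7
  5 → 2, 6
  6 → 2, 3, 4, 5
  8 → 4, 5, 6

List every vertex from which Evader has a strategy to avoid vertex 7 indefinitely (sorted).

A0 = {7}
A1: add {1} — 1 (Pursuer) has 1→7.
A2: add {2} — 2 (Evader): all of {1, 7} already in.
A3: add {5} — 5 (Pursuer) has 5→2.
A4: add {8} — 8 (Pursuer) has 8→5.
A5 = A4; e.g. 3 (Evader) can still go to 4. Fixed point.
Pursuer's attractor = {1, 2, 5, 7, 8}; Evader avoids the target exactly from the complement.

3, 4, 6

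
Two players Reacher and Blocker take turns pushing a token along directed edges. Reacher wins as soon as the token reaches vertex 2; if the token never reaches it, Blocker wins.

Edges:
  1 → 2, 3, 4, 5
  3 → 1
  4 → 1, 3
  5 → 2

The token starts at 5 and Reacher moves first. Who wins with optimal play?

Reacher

Track states (vertex, player-to-move).
A0 = {(2,Reacher), (2,Blocker)}
A1: add {(1,Reacher), (5,Reacher), (5,Blocker)}.
(5,Reacher) ∈ A1 ⇒ Reacher forces the target.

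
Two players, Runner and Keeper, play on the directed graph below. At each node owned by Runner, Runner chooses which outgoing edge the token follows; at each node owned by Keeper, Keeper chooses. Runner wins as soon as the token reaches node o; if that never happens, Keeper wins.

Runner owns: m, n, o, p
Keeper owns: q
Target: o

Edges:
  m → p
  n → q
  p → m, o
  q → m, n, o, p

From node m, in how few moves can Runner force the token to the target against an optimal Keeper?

2

A0 = {o}
A1: add {p} — p (Runner) has p→o.
A2: add {m} — m (Runner) has m→p.
A3 = A2; e.g. n (Runner) has no edge into A2. Fixed point.
m enters the attractor at level 2, so Runner can force the target in 2 moves from there.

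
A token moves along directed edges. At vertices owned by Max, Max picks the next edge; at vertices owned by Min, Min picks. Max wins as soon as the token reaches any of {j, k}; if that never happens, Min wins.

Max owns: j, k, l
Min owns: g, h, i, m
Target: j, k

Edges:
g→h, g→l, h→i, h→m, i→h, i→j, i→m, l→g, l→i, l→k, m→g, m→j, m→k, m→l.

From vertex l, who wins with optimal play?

A0 = {j, k}
A1: add {l} — l (Max) has l→k.
A2 = A1; e.g. g (Min) can still go to h. Fixed point.
l ∈ A1, so Max can force the target.

Max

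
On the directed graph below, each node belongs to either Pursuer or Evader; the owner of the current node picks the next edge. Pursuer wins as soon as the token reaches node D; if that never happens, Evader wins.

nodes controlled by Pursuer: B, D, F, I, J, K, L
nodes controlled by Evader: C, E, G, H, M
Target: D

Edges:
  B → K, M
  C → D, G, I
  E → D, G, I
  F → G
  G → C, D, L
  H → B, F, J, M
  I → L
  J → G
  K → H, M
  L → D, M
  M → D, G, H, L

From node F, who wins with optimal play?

A0 = {D}
A1: add {L} — L (Pursuer) has L→D.
A2: add {I} — I (Pursuer) has I→L.
A3 = A2; e.g. B (Pursuer) has no edge into A2. Fixed point.
F never enters the attractor, so Evader can avoid the target forever.

Evader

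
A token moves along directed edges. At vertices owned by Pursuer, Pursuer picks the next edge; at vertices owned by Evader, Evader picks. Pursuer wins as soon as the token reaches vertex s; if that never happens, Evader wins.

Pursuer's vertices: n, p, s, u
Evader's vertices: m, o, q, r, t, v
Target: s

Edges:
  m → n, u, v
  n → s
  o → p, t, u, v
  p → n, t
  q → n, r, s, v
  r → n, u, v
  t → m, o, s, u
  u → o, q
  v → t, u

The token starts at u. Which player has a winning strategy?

Evader

A0 = {s}
A1: add {n} — n (Pursuer) has n→s.
A2: add {p} — p (Pursuer) has p→n.
A3 = A2; e.g. m (Evader) can still go to u. Fixed point.
u never enters the attractor, so Evader can avoid the target forever.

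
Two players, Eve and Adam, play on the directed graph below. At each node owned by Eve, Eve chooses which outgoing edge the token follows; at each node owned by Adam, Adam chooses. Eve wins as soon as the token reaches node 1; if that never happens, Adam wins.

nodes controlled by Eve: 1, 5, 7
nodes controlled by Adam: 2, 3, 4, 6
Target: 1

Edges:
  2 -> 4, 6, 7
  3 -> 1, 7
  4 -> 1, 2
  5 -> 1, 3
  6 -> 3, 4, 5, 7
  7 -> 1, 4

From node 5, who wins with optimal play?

Eve

A0 = {1}
A1: add {5, 7} — 5 (Eve) has 5→1; 7 (Eve) has 7→1.
5 ∈ A1, so Eve can force the target.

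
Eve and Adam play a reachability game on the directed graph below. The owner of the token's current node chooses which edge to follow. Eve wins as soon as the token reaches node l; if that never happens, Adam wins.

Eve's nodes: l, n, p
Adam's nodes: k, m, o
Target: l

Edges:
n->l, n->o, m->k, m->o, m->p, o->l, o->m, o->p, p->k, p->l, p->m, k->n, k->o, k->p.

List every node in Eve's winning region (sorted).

A0 = {l}
A1: add {n, p} — n (Eve) has n→l; p (Eve) has p→l.
A2 = A1; e.g. k (Adam) can still go to o. Fixed point.
Eve's winning region = {l, n, p}.

l, n, p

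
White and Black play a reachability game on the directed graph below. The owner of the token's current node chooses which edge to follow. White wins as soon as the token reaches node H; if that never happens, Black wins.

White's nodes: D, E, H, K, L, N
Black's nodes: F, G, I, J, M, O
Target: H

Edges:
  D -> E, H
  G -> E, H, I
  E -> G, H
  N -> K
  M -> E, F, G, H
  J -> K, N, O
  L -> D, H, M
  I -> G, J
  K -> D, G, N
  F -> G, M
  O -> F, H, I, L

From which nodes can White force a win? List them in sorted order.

D, E, H, K, L, N

A0 = {H}
A1: add {D, E, L} — D (White) has D→H; E (White) has E→H; L (White) has L→H.
A2: add {K} — K (White) has K→D.
A3: add {N} — N (White) has N→K.
A4 = A3; e.g. F (Black) can still go to G. Fixed point.
White's winning region = {D, E, H, K, L, N}.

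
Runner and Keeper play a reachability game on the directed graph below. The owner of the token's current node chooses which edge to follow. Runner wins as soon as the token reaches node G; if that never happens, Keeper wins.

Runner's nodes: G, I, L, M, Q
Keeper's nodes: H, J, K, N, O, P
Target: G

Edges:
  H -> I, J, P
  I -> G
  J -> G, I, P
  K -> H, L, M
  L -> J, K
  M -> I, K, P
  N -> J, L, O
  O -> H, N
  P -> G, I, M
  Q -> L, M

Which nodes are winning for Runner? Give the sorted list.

A0 = {G}
A1: add {I} — I (Runner) has I→G.
A2: add {M} — M (Runner) has M→I.
A3: add {P, Q} — P (Keeper): all of {G, I, M} already in; Q (Runner) has Q→M.
A4: add {J} — J (Keeper): all of {G, I, P} already in.
A5: add {H, L} — H (Keeper): all of {I, J, P} already in; L (Runner) has L→J.
A6: add {K} — K (Keeper): all of {H, L, M} already in.
A7 = A6; e.g. N (Keeper) can still go to O. Fixed point.
Runner's winning region = {G, H, I, J, K, L, M, P, Q}.

G, H, I, J, K, L, M, P, Q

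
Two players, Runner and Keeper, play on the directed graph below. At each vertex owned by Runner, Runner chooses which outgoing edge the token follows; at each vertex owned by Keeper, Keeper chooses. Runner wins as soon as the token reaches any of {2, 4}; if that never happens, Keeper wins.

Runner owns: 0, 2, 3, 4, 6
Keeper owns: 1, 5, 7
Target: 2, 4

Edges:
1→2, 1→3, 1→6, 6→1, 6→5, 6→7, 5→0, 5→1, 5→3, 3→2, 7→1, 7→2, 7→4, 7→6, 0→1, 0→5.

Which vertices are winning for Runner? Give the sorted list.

A0 = {2, 4}
A1: add {3} — 3 (Runner) has 3→2.
A2 = A1; e.g. 0 (Runner) has no edge into A1. Fixed point.
Runner's winning region = {2, 3, 4}.

2, 3, 4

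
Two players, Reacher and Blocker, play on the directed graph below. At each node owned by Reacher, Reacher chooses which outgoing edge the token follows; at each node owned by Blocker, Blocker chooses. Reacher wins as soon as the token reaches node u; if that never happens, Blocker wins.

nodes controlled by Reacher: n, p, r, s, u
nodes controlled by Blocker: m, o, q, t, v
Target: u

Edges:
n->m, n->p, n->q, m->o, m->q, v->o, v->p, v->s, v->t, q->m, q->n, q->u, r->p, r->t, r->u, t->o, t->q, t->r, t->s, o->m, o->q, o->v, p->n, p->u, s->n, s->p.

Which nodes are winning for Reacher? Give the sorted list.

n, p, r, s, u

A0 = {u}
A1: add {p, r} — p (Reacher) has p→u; r (Reacher) has r→u.
A2: add {n, s} — n (Reacher) has n→p; s (Reacher) has s→p.
A3 = A2; e.g. m (Blocker) can still go to o. Fixed point.
Reacher's winning region = {n, p, r, s, u}.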